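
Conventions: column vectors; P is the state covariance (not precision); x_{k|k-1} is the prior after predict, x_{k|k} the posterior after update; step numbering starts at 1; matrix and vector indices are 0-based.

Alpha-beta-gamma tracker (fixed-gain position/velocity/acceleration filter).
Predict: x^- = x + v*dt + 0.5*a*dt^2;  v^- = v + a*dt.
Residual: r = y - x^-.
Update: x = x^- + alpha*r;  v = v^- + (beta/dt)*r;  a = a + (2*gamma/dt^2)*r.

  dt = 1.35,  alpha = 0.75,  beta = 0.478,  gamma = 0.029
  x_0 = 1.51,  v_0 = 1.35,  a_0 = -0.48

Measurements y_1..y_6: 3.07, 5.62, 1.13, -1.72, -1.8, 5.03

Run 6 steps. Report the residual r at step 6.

resid = 11.2347

step 1: x_pred=2.8951  r=0.1749  x^+=3.0263  v^+=0.7639  a^+=-0.4744
step 2: x_pred=3.6252  r=1.9948  x^+=5.1213  v^+=0.8297  a^+=-0.4110
step 3: x_pred=5.8670  r=-4.7370  x^+=2.3142  v^+=-1.4023  a^+=-0.5617
step 4: x_pred=-0.0907  r=-1.6293  x^+=-1.3127  v^+=-2.7375  a^+=-0.6136
step 5: x_pred=-5.5674  r=3.7674  x^+=-2.7418  v^+=-2.2319  a^+=-0.4937
step 6: x_pred=-6.2047  r=11.2347  x^+=2.2213  v^+=1.0796  a^+=-0.1361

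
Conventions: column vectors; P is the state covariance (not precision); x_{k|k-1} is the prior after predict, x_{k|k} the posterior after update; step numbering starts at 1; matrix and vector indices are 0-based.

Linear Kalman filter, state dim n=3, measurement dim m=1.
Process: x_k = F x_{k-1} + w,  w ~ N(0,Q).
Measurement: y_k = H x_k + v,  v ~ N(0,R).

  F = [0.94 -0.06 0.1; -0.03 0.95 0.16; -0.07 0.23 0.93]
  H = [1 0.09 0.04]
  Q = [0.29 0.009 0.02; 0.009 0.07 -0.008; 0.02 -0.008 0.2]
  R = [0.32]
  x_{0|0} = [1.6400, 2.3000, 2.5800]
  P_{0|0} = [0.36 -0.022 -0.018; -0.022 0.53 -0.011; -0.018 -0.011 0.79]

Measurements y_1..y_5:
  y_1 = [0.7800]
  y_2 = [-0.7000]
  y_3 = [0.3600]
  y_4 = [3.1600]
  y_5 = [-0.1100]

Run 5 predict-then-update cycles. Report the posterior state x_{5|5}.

x_post = [0.3338, 3.7664, 4.0475]

step 1: x^-=[1.6616, 2.5486, 2.8136]  P^-=[0.6171 -0.0420 0.0424; -0.0420 0.5670 0.2183; 0.0424 0.2183 0.9114]  S=[0.9406]  K=[0.6539; 0.0189; 0.1047]  nu=[-1.2235]  x^+=[0.8615, 2.5255, 2.6855]  P^+=[0.2150 -0.0536 -0.0220; -0.0536 0.5666 0.2164; -0.0220 0.2164 0.9011]
step 2: x^-=[0.9269, 2.8031, 3.0181]  P^-=[0.4903 -0.0477 0.0438; -0.0477 0.6737 0.4543; 0.0438 0.4543 1.1076]  S=[0.8157]  K=[0.5979; 0.0382; 0.1582]  nu=[-1.9999]  x^+=[-0.2689, 2.7267, 2.7018]  P^+=[0.1986 -0.0663 -0.0333; -0.0663 0.6725 0.4494; -0.0333 0.4494 1.0872]
step 3: x^-=[-0.1462, 3.0307, 3.1586]  P^-=[0.4746 -0.0434 0.0405; -0.0434 0.8457 0.7209; 0.0405 0.7209 1.3756]  S=[0.8043]  K=[0.5873; 0.0765; 0.1994]  nu=[0.1071]  x^+=[-0.0833, 3.0389, 3.1800]  P^+=[0.1972 -0.0795 -0.0537; -0.0795 0.8410 0.7086; -0.0537 0.7086 1.3436]
step 4: x^-=[0.0573, 3.3983, 3.6622]  P^-=[0.4711 -0.0416 0.0330; -0.0416 1.0840 1.0362; 0.0330 1.0362 1.7202]  S=[0.8053]  K=[0.5820; 0.1210; 0.2423]  nu=[2.6503]  x^+=[1.5999, 3.7190, 4.3043]  P^+=[0.1983 -0.0983 -0.0805; -0.0983 1.0722 1.0126; -0.0805 1.0126 1.6730]
step 5: x^-=[1.7112, 4.1737, 4.7463]  P^-=[0.4696 -0.0443 0.0230; -0.0443 1.3949 1.4179; 0.0230 1.4179 2.1515]  S=[0.8084]  K=[0.5771; 0.1707; 0.2928]  nu=[-2.3867]  x^+=[0.3338, 3.7664, 4.0475]  P^+=[0.2004 -0.1239 -0.1136; -0.1239 1.3713 1.3775; -0.1136 1.3775 2.0822]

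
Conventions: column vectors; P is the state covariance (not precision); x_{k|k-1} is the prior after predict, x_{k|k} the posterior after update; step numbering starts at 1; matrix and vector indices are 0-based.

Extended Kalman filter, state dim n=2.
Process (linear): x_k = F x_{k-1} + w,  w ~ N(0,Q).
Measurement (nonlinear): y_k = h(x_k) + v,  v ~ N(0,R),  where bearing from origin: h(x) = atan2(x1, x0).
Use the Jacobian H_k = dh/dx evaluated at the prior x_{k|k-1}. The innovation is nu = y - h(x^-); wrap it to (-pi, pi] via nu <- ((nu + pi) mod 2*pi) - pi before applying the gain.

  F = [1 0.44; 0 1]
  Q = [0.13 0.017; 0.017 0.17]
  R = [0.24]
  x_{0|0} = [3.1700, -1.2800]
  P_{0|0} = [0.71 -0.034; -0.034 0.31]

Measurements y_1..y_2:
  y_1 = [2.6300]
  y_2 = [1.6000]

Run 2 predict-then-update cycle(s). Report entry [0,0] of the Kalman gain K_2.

step 1: x^-=[2.6068, -1.2800]  P^-=[0.8701 0.1194; 0.1194 0.4800]  H_jac=[0.1518 0.3091]  S=[0.3171]  K=[0.5328; 0.5250]  nu=[3.0864]  x^+=[4.2513, 0.3404]  P^+=[0.7801 0.0307; 0.0307 0.3926]
step 2: x^-=[4.4011, 0.3404]  P^-=[1.0131 0.2204; 0.2204 0.5626]  H_jac=[-0.0175 0.2259]  S=[0.2673]  K=[0.1201; 0.4610]  nu=[1.5228]  x^+=[4.5840, 1.0425]  P^+=[1.0092 0.2056; 0.2056 0.5058]

K[0,0] = 0.1201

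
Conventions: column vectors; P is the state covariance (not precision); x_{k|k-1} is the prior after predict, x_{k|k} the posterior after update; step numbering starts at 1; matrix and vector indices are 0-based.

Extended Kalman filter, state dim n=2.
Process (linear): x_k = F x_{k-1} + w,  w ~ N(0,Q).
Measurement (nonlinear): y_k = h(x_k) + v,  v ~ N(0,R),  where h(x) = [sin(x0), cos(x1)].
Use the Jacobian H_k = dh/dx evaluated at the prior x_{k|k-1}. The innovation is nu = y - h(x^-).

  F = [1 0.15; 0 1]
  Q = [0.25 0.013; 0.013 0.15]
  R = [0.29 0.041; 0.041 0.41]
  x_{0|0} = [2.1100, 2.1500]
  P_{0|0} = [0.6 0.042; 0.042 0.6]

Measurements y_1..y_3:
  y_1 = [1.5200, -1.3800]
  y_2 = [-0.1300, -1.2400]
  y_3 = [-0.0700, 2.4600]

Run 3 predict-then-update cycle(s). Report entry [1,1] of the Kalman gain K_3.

K[1,1] = -0.2824

step 1: x^-=[2.4325, 2.1500]  P^-=[0.8761 0.1450; 0.1450 0.7500]  H_jac=[-0.7590 0.0000; 0.0000 -0.8369]  S=[0.7946 0.1331; 0.1331 0.9353]  K=[-0.8349 -0.0109; -0.0267 -0.6673]  nu=[0.8689, -0.8326]  x^+=[1.7162, 2.6824]  P^+=[0.3196 0.0463; 0.0463 0.3282]
step 2: x^-=[2.1185, 2.6824]  P^-=[0.5909 0.1085; 0.1085 0.4782]  H_jac=[-0.5208 0.0000; 0.0000 -0.4432]  S=[0.4502 0.0660; 0.0660 0.5039]  K=[-0.6826 -0.0060; -0.0650 -0.4121]  nu=[-0.9837, -0.3436]  x^+=[2.7920, 2.8880]  P^+=[0.3806 0.0687; 0.0687 0.3872]
step 3: x^-=[3.2252, 2.8880]  P^-=[0.6599 0.1397; 0.1397 0.5372]  H_jac=[-0.9965 0.0000; 0.0000 -0.2509]  S=[0.9453 0.0759; 0.0759 0.4438]  K=[-0.6989 0.0406; -0.1246 -0.2824]  nu=[0.0135, 3.4280]  x^+=[3.3549, 1.9183]  P^+=[0.2017 0.0479; 0.0479 0.4818]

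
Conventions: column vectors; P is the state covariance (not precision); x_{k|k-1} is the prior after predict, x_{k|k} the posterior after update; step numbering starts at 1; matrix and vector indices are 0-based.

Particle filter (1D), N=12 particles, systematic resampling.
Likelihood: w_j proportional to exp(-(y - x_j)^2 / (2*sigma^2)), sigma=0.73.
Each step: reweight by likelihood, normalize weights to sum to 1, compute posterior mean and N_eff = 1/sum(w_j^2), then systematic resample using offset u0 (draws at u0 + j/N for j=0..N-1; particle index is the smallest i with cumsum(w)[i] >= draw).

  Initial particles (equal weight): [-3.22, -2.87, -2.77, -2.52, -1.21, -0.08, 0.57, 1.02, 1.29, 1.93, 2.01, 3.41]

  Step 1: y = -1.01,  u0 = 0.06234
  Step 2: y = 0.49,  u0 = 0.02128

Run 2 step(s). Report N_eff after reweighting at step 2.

N_eff = 5.0862

step 1: w=[0.0058, 0.0222, 0.0312, 0.0671, 0.5493, 0.2533, 0.0548, 0.0119, 0.0040, 0.0002, 0.0001, 0.0000]  mean=-0.9739  Neff=2.6661  idx=[3, 4, 4, 4, 4, 4, 4, 4, 5, 5, 5, 6]
step 2: w=[0.0001, 0.0181, 0.0181, 0.0181, 0.0181, 0.0181, 0.0181, 0.0181, 0.2008, 0.2008, 0.2008, 0.2708]  mean=-0.0473  Neff=5.0862  idx=[2, 6, 8, 8, 9, 9, 9, 10, 10, 11, 11, 11]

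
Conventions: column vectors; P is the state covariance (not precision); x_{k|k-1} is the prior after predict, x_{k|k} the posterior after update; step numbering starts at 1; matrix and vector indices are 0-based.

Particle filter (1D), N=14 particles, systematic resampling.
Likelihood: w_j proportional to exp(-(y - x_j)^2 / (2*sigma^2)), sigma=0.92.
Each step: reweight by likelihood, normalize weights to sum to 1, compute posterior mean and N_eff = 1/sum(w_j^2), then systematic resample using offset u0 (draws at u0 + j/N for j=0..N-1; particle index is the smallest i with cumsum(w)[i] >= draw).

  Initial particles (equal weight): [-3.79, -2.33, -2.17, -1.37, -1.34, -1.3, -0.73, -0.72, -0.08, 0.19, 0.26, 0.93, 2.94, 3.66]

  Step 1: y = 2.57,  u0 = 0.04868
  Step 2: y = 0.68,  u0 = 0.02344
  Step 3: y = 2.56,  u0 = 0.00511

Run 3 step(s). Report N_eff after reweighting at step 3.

step 1: w=[0.0000, 0.0000, 0.0000, 0.0001, 0.0001, 0.0001, 0.0009, 0.0010, 0.0092, 0.0205, 0.0249, 0.1187, 0.5364, 0.2883]  mean=2.7503  Neff=2.5907  idx=[10, 11, 12, 12, 12, 12, 12, 12, 12, 12, 13, 13, 13, 13]
step 2: w=[0.3957, 0.4232, 0.0215, 0.0215, 0.0215, 0.0215, 0.0215, 0.0215, 0.0215, 0.0215, 0.0023, 0.0023, 0.0023, 0.0023]  mean=1.0357  Neff=2.9468  idx=[0, 0, 0, 0, 0, 0, 1, 1, 1, 1, 1, 1, 4, 8]
step 3: w=[0.0131, 0.0131, 0.0131, 0.0131, 0.0131, 0.0131, 0.0622, 0.0622, 0.0622, 0.0622, 0.0622, 0.0622, 0.2742, 0.2742]  mean=1.9795  Neff=5.7285  idx=[0, 5, 7, 8, 9, 10, 11, 12, 12, 12, 12, 13, 13, 13]

N_eff = 5.7285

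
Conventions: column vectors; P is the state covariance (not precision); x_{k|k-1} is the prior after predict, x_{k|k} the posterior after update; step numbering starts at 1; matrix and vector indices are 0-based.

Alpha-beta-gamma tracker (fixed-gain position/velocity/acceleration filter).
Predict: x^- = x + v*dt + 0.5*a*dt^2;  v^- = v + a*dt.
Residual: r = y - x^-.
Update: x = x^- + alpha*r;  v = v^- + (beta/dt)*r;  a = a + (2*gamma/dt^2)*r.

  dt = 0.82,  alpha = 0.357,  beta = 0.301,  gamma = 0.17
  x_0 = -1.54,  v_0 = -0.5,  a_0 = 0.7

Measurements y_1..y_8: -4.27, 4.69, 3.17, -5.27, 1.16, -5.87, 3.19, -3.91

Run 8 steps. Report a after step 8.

a_post = 2.2031

step 1: x_pred=-1.7147  r=-2.5553  x^+=-2.6269  v^+=-0.8640  a^+=-0.5921
step 2: x_pred=-3.5345  r=8.2245  x^+=-0.5983  v^+=1.6695  a^+=3.5666
step 3: x_pred=1.9697  r=1.2003  x^+=2.3982  v^+=5.0347  a^+=4.1735
step 4: x_pred=7.9298  r=-13.1998  x^+=3.2175  v^+=3.6117  a^+=-2.5010
step 5: x_pred=5.3382  r=-4.1782  x^+=3.8466  v^+=0.0272  a^+=-4.6137
step 6: x_pred=2.3178  r=-8.1878  x^+=-0.6053  v^+=-6.7615  a^+=-8.7538
step 7: x_pred=-9.0928  r=12.2828  x^+=-4.7078  v^+=-9.4310  a^+=-2.5430
step 8: x_pred=-13.2962  r=9.3862  x^+=-9.9453  v^+=-8.0708  a^+=2.2031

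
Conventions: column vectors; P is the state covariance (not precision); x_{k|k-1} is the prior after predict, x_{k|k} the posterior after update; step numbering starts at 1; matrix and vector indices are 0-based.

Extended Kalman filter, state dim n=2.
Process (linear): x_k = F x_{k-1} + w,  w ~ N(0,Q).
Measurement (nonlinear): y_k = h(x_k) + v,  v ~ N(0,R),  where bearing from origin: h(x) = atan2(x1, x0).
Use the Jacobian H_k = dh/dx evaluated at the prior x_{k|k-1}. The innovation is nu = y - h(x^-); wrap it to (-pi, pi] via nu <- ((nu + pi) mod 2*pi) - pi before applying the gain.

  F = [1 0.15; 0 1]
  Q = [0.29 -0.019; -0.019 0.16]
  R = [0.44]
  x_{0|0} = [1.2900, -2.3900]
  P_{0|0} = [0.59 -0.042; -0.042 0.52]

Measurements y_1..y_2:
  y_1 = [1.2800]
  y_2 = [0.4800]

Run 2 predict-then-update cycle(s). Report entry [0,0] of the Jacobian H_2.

step 1: x^-=[0.9315, -2.3900]  P^-=[0.8791 0.0170; 0.0170 0.6800]  H_jac=[0.3632 0.1416]  S=[0.5714]  K=[0.5631; 0.1793]  nu=[2.4792]  x^+=[2.3275, -1.9455]  P^+=[0.6979 -0.0407; -0.0407 0.6616]
step 2: x^-=[2.0356, -1.9455]  P^-=[0.9906 0.0396; 0.0396 0.8216]  H_jac=[0.2454 0.2567]  S=[0.5588]  K=[0.4532; 0.3949]  nu=[1.2428]  x^+=[2.5988, -1.4548]  P^+=[0.8759 -0.0604; -0.0604 0.7345]

H_jac[0,0] = 0.2454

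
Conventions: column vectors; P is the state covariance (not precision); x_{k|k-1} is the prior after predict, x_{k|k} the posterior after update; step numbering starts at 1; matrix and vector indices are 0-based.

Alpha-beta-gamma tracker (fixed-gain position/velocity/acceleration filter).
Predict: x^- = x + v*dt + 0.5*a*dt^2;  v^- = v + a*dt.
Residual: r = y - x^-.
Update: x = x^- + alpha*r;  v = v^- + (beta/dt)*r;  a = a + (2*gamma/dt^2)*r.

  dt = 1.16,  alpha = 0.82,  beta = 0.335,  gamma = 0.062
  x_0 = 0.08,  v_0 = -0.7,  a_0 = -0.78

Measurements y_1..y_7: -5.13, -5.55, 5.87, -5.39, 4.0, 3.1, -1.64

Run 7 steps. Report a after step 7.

a_post = -0.0668

step 1: x_pred=-1.2568  r=-3.8732  x^+=-4.4328  v^+=-2.7234  a^+=-1.1369
step 2: x_pred=-8.3568  r=2.8068  x^+=-6.0552  v^+=-3.2316  a^+=-0.8783
step 3: x_pred=-10.3948  r=16.2648  x^+=2.9423  v^+=0.4468  a^+=0.6206
step 4: x_pred=3.8781  r=-9.2681  x^+=-3.7217  v^+=-1.5099  a^+=-0.2335
step 5: x_pred=-5.6304  r=9.6304  x^+=2.2665  v^+=1.0004  a^+=0.6540
step 6: x_pred=3.8669  r=-0.7669  x^+=3.2381  v^+=1.5375  a^+=0.5833
step 7: x_pred=5.4139  r=-7.0539  x^+=-0.3703  v^+=0.1769  a^+=-0.0668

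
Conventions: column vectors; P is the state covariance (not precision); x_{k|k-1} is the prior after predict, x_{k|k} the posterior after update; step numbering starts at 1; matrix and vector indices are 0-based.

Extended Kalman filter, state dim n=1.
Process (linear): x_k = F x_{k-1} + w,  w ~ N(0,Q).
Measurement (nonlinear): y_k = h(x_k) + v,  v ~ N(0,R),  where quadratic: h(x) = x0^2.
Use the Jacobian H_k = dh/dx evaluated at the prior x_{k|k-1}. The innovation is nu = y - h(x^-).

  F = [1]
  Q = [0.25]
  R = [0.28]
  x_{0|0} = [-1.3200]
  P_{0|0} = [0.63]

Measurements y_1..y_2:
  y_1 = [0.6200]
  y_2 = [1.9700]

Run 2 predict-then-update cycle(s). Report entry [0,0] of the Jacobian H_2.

H_jac[0,0] = -1.8268

step 1: x^-=[-1.3200]  P^-=[0.8800]  H_jac=[-2.6400]  S=[6.4132]  K=[-0.3623]  nu=[-1.1224]  x^+=[-0.9134]  P^+=[0.0384]
step 2: x^-=[-0.9134]  P^-=[0.2884]  H_jac=[-1.8268]  S=[1.2425]  K=[-0.4240]  nu=[1.1357]  x^+=[-1.3950]  P^+=[0.0650]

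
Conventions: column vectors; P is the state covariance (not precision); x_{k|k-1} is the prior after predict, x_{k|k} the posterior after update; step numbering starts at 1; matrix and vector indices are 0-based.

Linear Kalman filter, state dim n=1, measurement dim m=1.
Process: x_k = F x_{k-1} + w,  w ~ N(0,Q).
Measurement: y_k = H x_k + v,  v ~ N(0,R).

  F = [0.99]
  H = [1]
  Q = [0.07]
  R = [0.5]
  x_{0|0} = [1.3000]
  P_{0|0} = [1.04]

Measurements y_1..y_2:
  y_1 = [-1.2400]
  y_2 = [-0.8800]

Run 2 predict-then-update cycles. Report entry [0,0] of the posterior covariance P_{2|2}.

step 1: x^-=[1.2870]  P^-=[1.0893]  S=[1.5893]  K=[0.6854]  nu=[-2.5270]  x^+=[-0.4450]  P^+=[0.3427]
step 2: x^-=[-0.4405]  P^-=[0.4059]  S=[0.9059]  K=[0.4480]  nu=[-0.4395]  x^+=[-0.6374]  P^+=[0.2240]

P_post[0,0] = 0.2240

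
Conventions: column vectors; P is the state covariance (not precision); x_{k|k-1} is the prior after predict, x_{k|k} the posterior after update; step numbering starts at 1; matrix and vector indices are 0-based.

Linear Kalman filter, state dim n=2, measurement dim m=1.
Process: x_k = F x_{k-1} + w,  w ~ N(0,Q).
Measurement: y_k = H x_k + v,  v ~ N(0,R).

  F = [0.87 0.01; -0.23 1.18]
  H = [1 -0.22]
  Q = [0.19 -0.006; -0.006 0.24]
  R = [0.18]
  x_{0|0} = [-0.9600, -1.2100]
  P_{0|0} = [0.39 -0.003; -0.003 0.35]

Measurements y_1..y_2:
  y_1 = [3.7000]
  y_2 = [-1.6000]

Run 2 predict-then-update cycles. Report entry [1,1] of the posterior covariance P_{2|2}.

P_post[1,1] = 1.0598

step 1: x^-=[-0.8473, -1.2070]  P^-=[0.4852 -0.0830; -0.0830 0.7496]  S=[0.7380]  K=[0.6822; -0.3359]  nu=[4.2818]  x^+=[2.0737, -2.6453]  P^+=[0.1417 0.0861; 0.0861 0.6663]
step 2: x^-=[1.7776, -3.5984]  P^-=[0.2988 0.0617; 0.0617 1.1285]  S=[0.5063]  K=[0.5634; -0.3685]  nu=[-4.1693]  x^+=[-0.5715, -2.0622]  P^+=[0.1381 0.1668; 0.1668 1.0598]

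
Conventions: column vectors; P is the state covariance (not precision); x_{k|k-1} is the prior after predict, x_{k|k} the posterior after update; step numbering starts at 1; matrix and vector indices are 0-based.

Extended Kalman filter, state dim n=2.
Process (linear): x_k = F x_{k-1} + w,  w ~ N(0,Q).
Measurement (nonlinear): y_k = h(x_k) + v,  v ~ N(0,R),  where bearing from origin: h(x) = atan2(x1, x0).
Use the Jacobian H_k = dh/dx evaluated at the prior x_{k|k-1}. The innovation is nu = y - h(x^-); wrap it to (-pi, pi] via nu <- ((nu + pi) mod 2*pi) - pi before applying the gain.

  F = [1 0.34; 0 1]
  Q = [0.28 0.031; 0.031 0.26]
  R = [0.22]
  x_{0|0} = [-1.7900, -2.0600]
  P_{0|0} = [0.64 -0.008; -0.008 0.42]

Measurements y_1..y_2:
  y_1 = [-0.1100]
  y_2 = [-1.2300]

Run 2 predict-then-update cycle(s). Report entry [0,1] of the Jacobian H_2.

step 1: x^-=[-2.4904, -2.0600]  P^-=[0.9631 0.1658; 0.1658 0.6800]  H_jac=[0.1972 -0.2384]  S=[0.2805]  K=[0.5362; -0.4614]  nu=[2.3405]  x^+=[-1.2355, -3.1398]  P^+=[0.8825 0.2352; 0.2352 0.6203]
step 2: x^-=[-2.3030, -3.1398]  P^-=[1.3941 0.4771; 0.4771 0.8803]  H_jac=[0.2071 -0.1519]  S=[0.2701]  K=[0.8006; -0.1293]  nu=[0.9736]  x^+=[-1.5235, -3.2657]  P^+=[1.2210 0.5050; 0.5050 0.8758]

H_jac[0,1] = -0.1519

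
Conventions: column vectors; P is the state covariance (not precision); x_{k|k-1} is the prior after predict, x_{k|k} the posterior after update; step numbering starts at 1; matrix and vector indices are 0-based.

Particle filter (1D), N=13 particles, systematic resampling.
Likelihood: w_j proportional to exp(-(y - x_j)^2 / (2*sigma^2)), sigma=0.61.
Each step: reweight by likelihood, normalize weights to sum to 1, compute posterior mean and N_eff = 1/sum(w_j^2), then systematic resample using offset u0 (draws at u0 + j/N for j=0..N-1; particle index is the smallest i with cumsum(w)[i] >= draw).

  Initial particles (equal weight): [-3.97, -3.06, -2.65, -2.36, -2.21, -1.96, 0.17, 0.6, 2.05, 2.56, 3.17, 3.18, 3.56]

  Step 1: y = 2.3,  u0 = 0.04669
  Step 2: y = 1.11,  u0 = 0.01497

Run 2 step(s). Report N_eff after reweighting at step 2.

N_eff = 5.9801

step 1: w=[0.0000, 0.0000, 0.0000, 0.0000, 0.0000, 0.0000, 0.0008, 0.0077, 0.3420, 0.3396, 0.1345, 0.1314, 0.0441]  mean=2.5762  Neff=3.7088  idx=[8, 8, 8, 8, 9, 9, 9, 9, 9, 10, 10, 11, 12]
step 2: w=[0.1998, 0.1998, 0.1998, 0.1998, 0.0388, 0.0388, 0.0388, 0.0388, 0.0388, 0.0022, 0.0022, 0.0021, 0.0002]  mean=2.1566  Neff=5.9801  idx=[0, 0, 0, 1, 1, 2, 2, 2, 3, 3, 3, 5, 7]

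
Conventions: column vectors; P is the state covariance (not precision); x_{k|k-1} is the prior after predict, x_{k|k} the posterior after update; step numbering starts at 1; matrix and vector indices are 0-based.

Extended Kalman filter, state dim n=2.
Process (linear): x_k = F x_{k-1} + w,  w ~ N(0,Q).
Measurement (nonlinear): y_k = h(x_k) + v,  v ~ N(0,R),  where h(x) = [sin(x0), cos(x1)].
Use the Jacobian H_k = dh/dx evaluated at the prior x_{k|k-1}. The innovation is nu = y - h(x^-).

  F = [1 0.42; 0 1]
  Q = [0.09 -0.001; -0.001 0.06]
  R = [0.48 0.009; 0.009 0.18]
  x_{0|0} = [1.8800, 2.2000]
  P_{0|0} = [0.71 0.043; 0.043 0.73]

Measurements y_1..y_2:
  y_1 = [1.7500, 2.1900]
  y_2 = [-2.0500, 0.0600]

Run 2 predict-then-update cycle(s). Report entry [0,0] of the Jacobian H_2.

step 1: x^-=[2.8040, 2.2000]  P^-=[0.9649 0.3486; 0.3486 0.7900]  H_jac=[-0.9436 0.0000; 0.0000 -0.8085]  S=[1.3390 0.2749; 0.2749 0.6964]  K=[-0.6495 -0.1483; -0.0624 -0.8925]  nu=[1.4188, 2.7785]  x^+=[1.4705, -0.3684]  P^+=[0.3318 0.0402; 0.0402 0.1994]
step 2: x^-=[1.3157, -0.3684]  P^-=[0.4908 0.1230; 0.1230 0.2594]  H_jac=[0.2523 0.0000; 0.0000 0.3602]  S=[0.5112 0.0202; 0.0202 0.2136]  K=[0.2349 0.1852; 0.0436 0.4332]  nu=[-3.0176, -0.8729]  x^+=[0.4452, -0.8781]  P^+=[0.4535 0.0984; 0.0984 0.2176]

H_jac[0,0] = 0.2523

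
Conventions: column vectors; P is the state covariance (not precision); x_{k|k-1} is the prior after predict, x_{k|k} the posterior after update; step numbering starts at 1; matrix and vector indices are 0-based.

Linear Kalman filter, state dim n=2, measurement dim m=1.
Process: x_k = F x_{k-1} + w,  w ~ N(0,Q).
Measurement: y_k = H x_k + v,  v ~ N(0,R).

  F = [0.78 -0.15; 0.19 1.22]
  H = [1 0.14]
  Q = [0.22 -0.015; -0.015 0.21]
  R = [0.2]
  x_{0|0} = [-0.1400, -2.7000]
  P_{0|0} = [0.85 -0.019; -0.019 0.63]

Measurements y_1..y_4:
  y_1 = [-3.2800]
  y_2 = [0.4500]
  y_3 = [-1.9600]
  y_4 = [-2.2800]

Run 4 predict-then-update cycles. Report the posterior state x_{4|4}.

step 1: x^-=[0.2958, -3.3206]  P^-=[0.7558 -0.0219; -0.0219 1.1696]  S=[0.9726]  K=[0.7739; 0.1459]  nu=[-3.1109]  x^+=[-2.1118, -3.7744]  P^+=[0.1732 -0.1317; -0.1317 1.1489]
step 2: x^-=[-1.0811, -5.0061]  P^-=[0.3820 -0.3211; -0.3211 1.8652]  S=[0.5287]  K=[0.6376; -0.1135]  nu=[2.2319]  x^+=[0.3420, -5.2593]  P^+=[0.1671 -0.2829; -0.2829 1.8584]
step 3: x^-=[1.0556, -6.3514]  P^-=[0.4297 -0.5914; -0.5914 2.8509]  S=[0.5200]  K=[0.6671; -0.3698]  nu=[-2.1265]  x^+=[-0.3630, -5.5649]  P^+=[0.1983 -0.4631; -0.4631 2.7798]
step 4: x^-=[0.5516, -6.8581]  P^-=[0.5115 -0.9218; -0.9218 4.1399]  S=[0.5346]  K=[0.7155; -0.6403]  nu=[-1.8715]  x^+=[-0.7874, -5.6599]  P^+=[0.2379 -0.6770; -0.6770 3.9208]

x_post = [-0.7874, -5.6599]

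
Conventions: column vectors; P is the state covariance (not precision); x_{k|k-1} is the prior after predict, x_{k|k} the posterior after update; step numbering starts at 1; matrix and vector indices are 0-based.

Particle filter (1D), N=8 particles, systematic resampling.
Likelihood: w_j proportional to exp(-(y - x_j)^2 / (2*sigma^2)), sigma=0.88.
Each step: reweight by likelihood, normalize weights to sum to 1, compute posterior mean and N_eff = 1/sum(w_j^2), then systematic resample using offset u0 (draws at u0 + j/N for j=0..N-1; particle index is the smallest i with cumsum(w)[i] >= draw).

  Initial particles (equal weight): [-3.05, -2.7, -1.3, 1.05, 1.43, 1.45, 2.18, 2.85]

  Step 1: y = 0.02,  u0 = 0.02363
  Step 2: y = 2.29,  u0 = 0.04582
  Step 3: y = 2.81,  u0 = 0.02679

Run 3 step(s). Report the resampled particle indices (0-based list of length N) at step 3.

resampled_idx = [0, 2, 3, 4, 5, 5, 6, 7]

step 1: w=[0.0016, 0.0059, 0.2257, 0.3505, 0.1926, 0.1857, 0.0342, 0.0039]  mean=0.6843  Neff=4.0559  idx=[2, 2, 3, 3, 3, 4, 4, 5]
step 2: w=[0.0001, 0.0001, 0.1241, 0.1241, 0.1241, 0.2077, 0.2077, 0.2123]  mean=1.2924  Neff=5.6337  idx=[2, 3, 4, 5, 5, 6, 7, 7]
step 3: w=[0.0716, 0.0716, 0.0716, 0.1548, 0.1548, 0.1548, 0.1604, 0.1604]  mean=1.3547  Neff=7.2096  idx=[0, 2, 3, 4, 5, 5, 6, 7]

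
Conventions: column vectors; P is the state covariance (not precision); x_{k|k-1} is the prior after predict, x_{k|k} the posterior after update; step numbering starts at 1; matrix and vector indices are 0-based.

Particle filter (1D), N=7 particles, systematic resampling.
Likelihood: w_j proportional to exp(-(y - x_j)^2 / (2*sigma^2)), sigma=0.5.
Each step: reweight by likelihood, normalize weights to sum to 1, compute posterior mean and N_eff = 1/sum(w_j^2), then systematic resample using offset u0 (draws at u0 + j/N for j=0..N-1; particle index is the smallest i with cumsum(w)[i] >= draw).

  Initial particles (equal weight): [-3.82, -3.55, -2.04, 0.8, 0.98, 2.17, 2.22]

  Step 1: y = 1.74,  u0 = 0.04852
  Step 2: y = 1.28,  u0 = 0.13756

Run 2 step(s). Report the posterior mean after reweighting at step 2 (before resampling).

step 1: w=[0.0000, 0.0000, 0.0000, 0.0945, 0.1743, 0.3822, 0.3490]  mean=1.8506  Neff=3.2552  idx=[3, 4, 5, 5, 5, 6, 6]
step 2: w=[0.2603, 0.3447, 0.0847, 0.0847, 0.0847, 0.0705, 0.0705]  mean=1.4102  Neff=4.5862  idx=[0, 1, 1, 1, 3, 4, 6]

post_mean = 1.4102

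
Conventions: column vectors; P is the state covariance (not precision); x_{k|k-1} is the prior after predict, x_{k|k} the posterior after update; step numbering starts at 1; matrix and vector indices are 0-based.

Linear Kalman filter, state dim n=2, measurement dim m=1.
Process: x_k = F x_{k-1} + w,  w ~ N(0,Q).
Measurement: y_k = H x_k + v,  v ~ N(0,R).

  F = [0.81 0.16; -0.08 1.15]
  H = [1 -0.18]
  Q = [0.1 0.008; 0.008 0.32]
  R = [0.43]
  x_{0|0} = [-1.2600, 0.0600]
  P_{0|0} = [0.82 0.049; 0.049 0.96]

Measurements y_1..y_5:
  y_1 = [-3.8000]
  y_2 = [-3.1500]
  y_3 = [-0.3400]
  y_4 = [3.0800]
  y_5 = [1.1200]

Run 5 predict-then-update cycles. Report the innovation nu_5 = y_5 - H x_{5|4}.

innov = [0.1743]

step 1: x^-=[-1.0110, 0.1698]  P^-=[0.6753 0.1765; 0.1765 1.5858]  S=[1.0931]  K=[0.5887; -0.0997]  nu=[-2.7584]  x^+=[-2.6349, 0.4447]  P^+=[0.2965 0.2406; 0.2406 1.5750]
step 2: x^-=[-2.0631, 0.7222]  P^-=[0.3972 0.4997; 0.4997 2.3605]  S=[0.7238]  K=[0.4245; 0.1033]  nu=[-0.9569]  x^+=[-2.4693, 0.6233]  P^+=[0.2668 0.4679; 0.4679 2.3528]
step 3: x^-=[-1.9004, 0.9144]  P^-=[0.4565 0.8535; 0.8535 3.3472]  S=[0.6877]  K=[0.4405; 0.3650]  nu=[1.7250]  x^+=[-1.1406, 1.5440]  P^+=[0.3231 0.7430; 0.7430 3.2556]
step 4: x^-=[-0.6769, 1.8668]  P^-=[0.5879 1.2686; 1.2686 4.4909]  S=[0.7067]  K=[0.5088; 0.6513]  nu=[4.0929]  x^+=[1.4055, 4.5325]  P^+=[0.4050 1.0345; 1.0345 4.1911]
step 5: x^-=[1.8637, 5.1000]  P^-=[0.7411 1.7033; 1.7033 5.6749]  S=[0.7418]  K=[0.5858; 0.9191]  nu=[0.1743]  x^+=[1.9658, 5.2602]  P^+=[0.4866 1.3039; 1.3039 5.0484]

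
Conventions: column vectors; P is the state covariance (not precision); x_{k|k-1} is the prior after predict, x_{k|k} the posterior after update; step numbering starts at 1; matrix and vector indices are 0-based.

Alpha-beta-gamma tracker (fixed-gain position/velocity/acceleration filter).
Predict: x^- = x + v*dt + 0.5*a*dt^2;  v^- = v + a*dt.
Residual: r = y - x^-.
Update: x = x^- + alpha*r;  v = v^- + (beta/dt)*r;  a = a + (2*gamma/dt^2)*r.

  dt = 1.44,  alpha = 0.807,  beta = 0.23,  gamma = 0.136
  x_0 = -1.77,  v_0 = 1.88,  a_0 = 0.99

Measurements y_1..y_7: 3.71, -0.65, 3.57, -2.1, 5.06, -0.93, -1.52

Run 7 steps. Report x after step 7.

step 1: x_pred=1.9636  r=1.7464  x^+=3.3730  v^+=3.5845  a^+=1.2191
step 2: x_pred=9.7986  r=-10.4486  x^+=1.3666  v^+=3.6711  a^+=-0.1515
step 3: x_pred=6.4959  r=-2.9259  x^+=4.1347  v^+=2.9856  a^+=-0.5353
step 4: x_pred=7.8790  r=-9.9790  x^+=-0.1741  v^+=0.6209  a^+=-1.8443
step 5: x_pred=-1.1921  r=6.2521  x^+=3.8534  v^+=-1.0362  a^+=-1.0242
step 6: x_pred=1.2993  r=-2.2293  x^+=-0.4997  v^+=-2.8671  a^+=-1.3166
step 7: x_pred=-5.9935  r=4.4735  x^+=-2.3834  v^+=-4.0485  a^+=-0.7298

x_post = -2.3834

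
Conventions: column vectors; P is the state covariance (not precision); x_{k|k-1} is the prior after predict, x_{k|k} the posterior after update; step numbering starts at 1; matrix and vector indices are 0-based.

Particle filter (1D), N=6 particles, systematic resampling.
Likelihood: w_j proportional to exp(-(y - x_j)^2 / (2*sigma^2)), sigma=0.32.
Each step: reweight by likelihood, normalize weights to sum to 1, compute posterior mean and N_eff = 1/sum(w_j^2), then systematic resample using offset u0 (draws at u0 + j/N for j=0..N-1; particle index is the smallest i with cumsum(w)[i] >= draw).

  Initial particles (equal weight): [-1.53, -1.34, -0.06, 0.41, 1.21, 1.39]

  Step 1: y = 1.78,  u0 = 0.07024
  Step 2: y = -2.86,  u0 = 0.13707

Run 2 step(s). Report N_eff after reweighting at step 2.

step 1: w=[0.0000, 0.0000, 0.0000, 0.0002, 0.3007, 0.6991]  mean=1.3357  Neff=1.7264  idx=[4, 4, 5, 5, 5, 5]
step 2: w=[0.4993, 0.4993, 0.0003, 0.0003, 0.0003, 0.0003]  mean=1.2102  Neff=2.0053  idx=[0, 0, 0, 1, 1, 1]

N_eff = 2.0053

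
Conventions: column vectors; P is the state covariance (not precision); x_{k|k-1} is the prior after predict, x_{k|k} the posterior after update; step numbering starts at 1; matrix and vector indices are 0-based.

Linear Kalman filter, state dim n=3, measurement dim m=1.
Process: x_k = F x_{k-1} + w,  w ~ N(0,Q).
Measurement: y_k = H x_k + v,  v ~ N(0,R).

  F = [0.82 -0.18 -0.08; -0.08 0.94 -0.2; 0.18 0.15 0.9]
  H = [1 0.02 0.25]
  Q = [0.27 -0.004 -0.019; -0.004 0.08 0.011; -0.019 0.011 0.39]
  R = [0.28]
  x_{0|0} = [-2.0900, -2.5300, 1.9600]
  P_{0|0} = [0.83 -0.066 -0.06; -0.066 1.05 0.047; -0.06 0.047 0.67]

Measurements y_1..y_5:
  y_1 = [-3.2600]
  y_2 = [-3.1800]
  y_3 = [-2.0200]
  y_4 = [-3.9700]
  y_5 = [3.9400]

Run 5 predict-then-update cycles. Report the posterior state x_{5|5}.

step 1: x^-=[-1.4152, -2.6030, 1.0083]  P^-=[0.8951 -0.2696 -0.0307; -0.2696 1.0302 0.0610; -0.0307 0.0610 0.9729]  S=[1.2108]  K=[0.7285; -0.1931; 0.1766]  nu=[-2.0448]  x^+=[-2.9048, -2.2082, 0.6473]  P^+=[0.2526 -0.0993 -0.1864; -0.0993 0.9851 0.1022; -0.1864 0.1022 0.9352]
step 2: x^-=[-2.0362, -1.9728, -0.2716]  P^-=[0.5344 -0.2249 -0.2373; -0.2249 0.9600 0.0659; -0.2373 0.0659 1.1397]  S=[0.7591]  K=[0.6200; -0.2493; 0.0645]  nu=[-1.0364]  x^+=[-2.6788, -1.7144, -0.3384]  P^+=[0.2427 -0.1076 -0.2676; -0.1076 0.9128 0.0781; -0.2676 0.0781 1.1365]
step 3: x^-=[-1.8610, -1.3296, -1.0439]  P^-=[0.5391 -0.2015 -0.3067; -0.2015 0.9118 0.0073; -0.3067 0.0073 1.2675]  S=[0.7374]  K=[0.6217; -0.2461; 0.0141]  nu=[0.1285]  x^+=[-1.7811, -1.3612, -1.0421]  P^+=[0.2541 -0.0887 -0.3131; -0.0887 0.8672 0.0099; -0.3131 0.0099 1.2674]
step 4: x^-=[-1.1321, -0.9286, -1.4626]  P^-=[0.5446 -0.1678 -0.3325; -0.1678 0.8982 -0.0706; -0.3325 -0.0706 1.3408]  S=[0.7351]  K=[0.6232; -0.2279; 0.0018]  nu=[-2.4537]  x^+=[-2.6613, -0.3696, -1.4670]  P^+=[0.2591 -0.0634 -0.3333; -0.0634 0.8600 -0.0703; -0.3333 -0.0703 1.3408]
step 5: x^-=[-1.9984, 0.1589, -1.8547]  P^-=[0.5411 -0.1396 -0.3352; -0.1396 0.9205 -0.1441; -0.3352 -0.1441 1.3734]  S=[0.7327]  K=[0.6203; -0.2146; 0.0072]  nu=[6.3989]  x^+=[1.9710, -1.2141, -1.8088]  P^+=[0.2591 -0.0421 -0.3385; -0.0421 0.8868 -0.1430; -0.3385 -0.1430 1.3733]

x_post = [1.9710, -1.2141, -1.8088]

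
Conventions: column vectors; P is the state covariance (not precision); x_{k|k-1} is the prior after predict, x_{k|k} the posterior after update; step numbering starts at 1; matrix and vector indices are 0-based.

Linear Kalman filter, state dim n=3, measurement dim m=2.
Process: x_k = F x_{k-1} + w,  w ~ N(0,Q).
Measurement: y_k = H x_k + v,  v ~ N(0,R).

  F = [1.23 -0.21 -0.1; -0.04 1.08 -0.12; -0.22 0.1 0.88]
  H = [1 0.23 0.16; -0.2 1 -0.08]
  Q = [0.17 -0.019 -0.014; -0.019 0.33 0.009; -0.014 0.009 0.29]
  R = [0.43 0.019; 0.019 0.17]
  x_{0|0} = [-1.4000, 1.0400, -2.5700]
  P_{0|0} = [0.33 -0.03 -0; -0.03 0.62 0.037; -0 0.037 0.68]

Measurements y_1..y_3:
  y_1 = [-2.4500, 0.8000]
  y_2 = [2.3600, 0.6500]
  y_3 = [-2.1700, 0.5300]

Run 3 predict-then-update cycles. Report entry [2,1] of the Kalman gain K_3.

step 1: x^-=[-1.6834, 1.4876, -1.8496]  P^-=[0.7205 -0.2109 -0.1884; -0.2109 1.0565 0.0490; -0.1884 0.0490 0.8466]  S=[1.0743 -0.0660; -0.0660 1.3312]  K=[0.5835 -0.2264; 0.0880 0.8267; -0.0381 0.0124]  nu=[-0.8128, -1.1722]  x^+=[-1.8923, 0.4469, -1.8332]  P^+=[0.2690 0.0136 -0.1598; 0.0136 0.1479 0.0370; -0.1598 0.0370 0.8448]
step 2: x^-=[-2.2381, 0.7783, -1.1522]  P^-=[0.6258 -0.0175 -0.3456; -0.0175 0.5028 -0.0290; -0.3456 -0.0290 1.0265]  S=[0.9879 0.0142; 0.0142 0.7050]  K=[0.5759 -0.1748; 0.0843 0.7198; -0.1896 -0.0558]  nu=[4.6034, -0.6681]  x^+=[0.5300, 0.6853, -1.9876]  P^+=[0.2794 0.0175 -0.2447; 0.0175 0.1288 0.0171; -0.2447 0.0171 0.9885]
step 3: x^-=[0.7068, 0.9574, -1.7972]  P^-=[0.6602 0.0071 -0.4499; 0.0071 0.4867 -0.0651; -0.4499 -0.0651 1.1673]  S=[1.0003 0.0319; 0.0319 0.6837]  K=[0.5947 -0.1579; 0.0858 0.7133; -0.2752 -0.0873]  nu=[-2.8094, -0.4298]  x^+=[-0.8961, 0.4097, -0.9865]  P^+=[0.2954 0.0199 -0.2953; 0.0199 0.1275 0.0076; -0.2953 0.0076 1.0847]

K[2,1] = -0.0873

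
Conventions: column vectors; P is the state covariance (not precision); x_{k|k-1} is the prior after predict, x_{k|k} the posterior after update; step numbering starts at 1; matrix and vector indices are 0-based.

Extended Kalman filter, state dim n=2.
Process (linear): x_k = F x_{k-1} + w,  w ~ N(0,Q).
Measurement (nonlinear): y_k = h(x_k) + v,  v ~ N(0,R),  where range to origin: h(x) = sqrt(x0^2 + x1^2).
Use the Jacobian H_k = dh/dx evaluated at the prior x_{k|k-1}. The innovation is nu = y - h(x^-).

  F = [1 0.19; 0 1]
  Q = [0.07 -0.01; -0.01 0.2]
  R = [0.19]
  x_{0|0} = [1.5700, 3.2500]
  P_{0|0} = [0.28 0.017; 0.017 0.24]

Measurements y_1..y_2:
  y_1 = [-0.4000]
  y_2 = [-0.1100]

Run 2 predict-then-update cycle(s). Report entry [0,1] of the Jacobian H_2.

step 1: x^-=[2.1875, 3.2500]  P^-=[0.3651 0.0526; 0.0526 0.4400]  H_jac=[0.5584 0.8296]  S=[0.6554]  K=[0.3777; 0.6018]  nu=[-4.3176]  x^+=[0.5569, 0.6518]  P^+=[0.2716 -0.0963; -0.0963 0.2027]
step 2: x^-=[0.6808, 0.6518]  P^-=[0.3124 -0.0678; -0.0678 0.4027]  H_jac=[0.7223 0.6916]  S=[0.4778]  K=[0.3740; 0.4803]  nu=[-1.0525]  x^+=[0.2871, 0.1463]  P^+=[0.2455 -0.1537; -0.1537 0.2924]

H_jac[0,1] = 0.6916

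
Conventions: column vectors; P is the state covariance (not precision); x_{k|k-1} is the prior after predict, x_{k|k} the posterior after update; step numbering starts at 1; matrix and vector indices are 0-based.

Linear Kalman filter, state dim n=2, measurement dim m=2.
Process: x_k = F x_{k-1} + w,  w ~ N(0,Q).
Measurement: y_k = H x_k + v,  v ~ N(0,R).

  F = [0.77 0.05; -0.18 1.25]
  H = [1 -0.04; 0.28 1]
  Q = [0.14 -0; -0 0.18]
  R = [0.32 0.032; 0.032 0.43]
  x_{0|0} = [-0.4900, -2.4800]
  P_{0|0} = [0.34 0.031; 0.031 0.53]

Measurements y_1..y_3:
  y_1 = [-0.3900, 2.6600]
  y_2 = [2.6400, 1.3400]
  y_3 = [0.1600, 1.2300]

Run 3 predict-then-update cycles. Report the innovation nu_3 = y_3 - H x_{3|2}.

innov = [-0.6550, -0.0474]

step 1: x^-=[-0.5013, -3.0118]  P^-=[0.3453 0.0156; 0.0156 1.0052]  S=[0.6657 0.1039; 0.1039 1.4710]  K=[0.5115 0.0402; -0.1457 0.6966]  nu=[-0.0092, 5.8122]  x^+=[-0.2724, 1.0383]  P^+=[0.1645 -0.0124; -0.0124 0.2983]
step 2: x^-=[-0.1578, 1.3469]  P^-=[0.2373 -0.0160; -0.0160 0.6571]  S=[0.5596 0.0564; 0.0564 1.0967]  K=[0.4227 0.0243; -0.1361 0.6020]  nu=[2.8517, 0.0373]  x^+=[1.0486, 0.9811]  P^+=[0.1355 -0.0140; -0.0140 0.2584]
step 3: x^-=[0.8565, 1.0376]  P^-=[0.2199 -0.0159; -0.0159 0.5945]  S=[0.5421 0.0540; 0.0540 1.0328]  K=[0.4045 0.0230; -0.1309 0.5781]  nu=[-0.6550, -0.0474]  x^+=[0.5904, 1.0959]  P^+=[0.1296 -0.0135; -0.0135 0.2482]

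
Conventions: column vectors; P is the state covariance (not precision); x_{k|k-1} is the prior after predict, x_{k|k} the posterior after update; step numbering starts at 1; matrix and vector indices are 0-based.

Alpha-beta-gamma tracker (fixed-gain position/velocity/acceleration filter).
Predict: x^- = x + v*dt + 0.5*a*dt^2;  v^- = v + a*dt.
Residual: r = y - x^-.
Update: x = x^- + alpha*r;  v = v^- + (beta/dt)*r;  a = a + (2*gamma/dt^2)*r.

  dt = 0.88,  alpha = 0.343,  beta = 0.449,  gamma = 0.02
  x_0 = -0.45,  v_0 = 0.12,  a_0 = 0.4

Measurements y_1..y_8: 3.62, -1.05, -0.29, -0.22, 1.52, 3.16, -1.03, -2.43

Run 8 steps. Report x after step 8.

step 1: x_pred=-0.1895  r=3.8095  x^+=1.1171  v^+=2.4157  a^+=0.5968
step 2: x_pred=3.4741  r=-4.5241  x^+=1.9223  v^+=0.6326  a^+=0.3631
step 3: x_pred=2.6196  r=-2.9096  x^+=1.6216  v^+=-0.5324  a^+=0.2128
step 4: x_pred=1.2354  r=-1.4554  x^+=0.7362  v^+=-1.0878  a^+=0.1376
step 5: x_pred=-0.1677  r=1.6877  x^+=0.4112  v^+=-0.1055  a^+=0.2248
step 6: x_pred=0.4053  r=2.7547  x^+=1.3502  v^+=1.4978  a^+=0.3671
step 7: x_pred=2.8104  r=-3.8404  x^+=1.4931  v^+=-0.1386  a^+=0.1687
step 8: x_pred=1.4365  r=-3.8665  x^+=0.1103  v^+=-1.9629  a^+=-0.0310

x_post = 0.1103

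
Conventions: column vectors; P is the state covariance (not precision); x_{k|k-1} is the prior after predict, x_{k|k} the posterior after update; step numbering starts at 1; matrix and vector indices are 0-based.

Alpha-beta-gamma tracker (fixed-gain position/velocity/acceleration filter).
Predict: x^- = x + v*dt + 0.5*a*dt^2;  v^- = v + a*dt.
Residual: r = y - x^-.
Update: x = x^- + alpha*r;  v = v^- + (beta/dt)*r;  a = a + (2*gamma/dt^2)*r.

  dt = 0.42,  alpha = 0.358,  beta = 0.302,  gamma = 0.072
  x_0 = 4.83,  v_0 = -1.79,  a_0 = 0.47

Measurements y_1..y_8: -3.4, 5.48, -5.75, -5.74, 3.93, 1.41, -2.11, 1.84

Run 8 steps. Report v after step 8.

step 1: x_pred=4.1197  r=-7.5197  x^+=1.4276  v^+=-6.9996  a^+=-5.6685
step 2: x_pred=-2.0122  r=7.4922  x^+=0.6700  v^+=-3.9931  a^+=0.4476
step 3: x_pred=-0.9676  r=-4.7824  x^+=-2.6797  v^+=-7.2439  a^+=-3.4564
step 4: x_pred=-6.0270  r=0.2870  x^+=-5.9243  v^+=-8.4892  a^+=-3.2221
step 5: x_pred=-9.7739  r=13.7039  x^+=-4.8679  v^+=0.0112  a^+=7.9648
step 6: x_pred=-4.1607  r=5.5707  x^+=-2.1664  v^+=7.3620  a^+=12.5123
step 7: x_pred=2.0292  r=-4.1392  x^+=0.5474  v^+=9.6409  a^+=9.1333
step 8: x_pred=5.4021  r=-3.5621  x^+=4.1269  v^+=10.9155  a^+=6.2254

v_post = 10.9155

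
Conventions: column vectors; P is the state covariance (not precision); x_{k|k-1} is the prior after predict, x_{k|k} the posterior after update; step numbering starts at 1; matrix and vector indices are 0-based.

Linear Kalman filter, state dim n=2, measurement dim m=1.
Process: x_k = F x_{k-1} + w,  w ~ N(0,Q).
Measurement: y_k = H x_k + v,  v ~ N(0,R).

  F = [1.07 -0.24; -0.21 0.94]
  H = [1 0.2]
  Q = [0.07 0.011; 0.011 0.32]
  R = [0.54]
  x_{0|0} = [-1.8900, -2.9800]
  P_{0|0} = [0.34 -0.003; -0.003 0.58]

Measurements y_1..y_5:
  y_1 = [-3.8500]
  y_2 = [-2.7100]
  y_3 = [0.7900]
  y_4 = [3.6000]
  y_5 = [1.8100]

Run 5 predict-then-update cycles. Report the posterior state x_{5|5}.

step 1: x^-=[-1.3071, -2.4043]  P^-=[0.4942 -0.1994; -0.1994 0.8487]  S=[0.9884]  K=[0.4597; -0.0300]  nu=[-2.0620]  x^+=[-2.2549, -2.3424]  P^+=[0.2854 -0.1858; -0.1858 0.8478]
step 2: x^-=[-1.8506, -1.7283]  P^-=[0.5410 -0.4406; -0.4406 1.1550]  S=[0.9509]  K=[0.4762; -0.2204]  nu=[-0.5137]  x^+=[-2.0953, -1.6151]  P^+=[0.3253 -0.3408; -0.3408 1.1088]
step 3: x^-=[-1.8543, -1.0782]  P^-=[0.6813 -0.6722; -0.6722 1.4486]  S=[1.0104]  K=[0.5413; -0.3785]  nu=[2.8599]  x^+=[-0.3063, -2.1607]  P^+=[0.3853 -0.4652; -0.4652 1.3039]
step 4: x^-=[0.1908, -1.9667]  P^-=[0.8252 -0.8611; -0.8611 1.6728]  S=[1.0877]  K=[0.6003; -0.4841]  nu=[3.8025]  x^+=[2.4736, -3.8074]  P^+=[0.4332 -0.5450; -0.5450 1.4179]
step 5: x^-=[3.5605, -4.0984]  P^-=[0.9275 -0.9818; -0.9818 1.8071]  S=[1.1471]  K=[0.6374; -0.5408]  nu=[-0.9308]  x^+=[2.9672, -3.5950]  P^+=[0.4615 -0.5864; -0.5864 1.4716]

x_post = [2.9672, -3.5950]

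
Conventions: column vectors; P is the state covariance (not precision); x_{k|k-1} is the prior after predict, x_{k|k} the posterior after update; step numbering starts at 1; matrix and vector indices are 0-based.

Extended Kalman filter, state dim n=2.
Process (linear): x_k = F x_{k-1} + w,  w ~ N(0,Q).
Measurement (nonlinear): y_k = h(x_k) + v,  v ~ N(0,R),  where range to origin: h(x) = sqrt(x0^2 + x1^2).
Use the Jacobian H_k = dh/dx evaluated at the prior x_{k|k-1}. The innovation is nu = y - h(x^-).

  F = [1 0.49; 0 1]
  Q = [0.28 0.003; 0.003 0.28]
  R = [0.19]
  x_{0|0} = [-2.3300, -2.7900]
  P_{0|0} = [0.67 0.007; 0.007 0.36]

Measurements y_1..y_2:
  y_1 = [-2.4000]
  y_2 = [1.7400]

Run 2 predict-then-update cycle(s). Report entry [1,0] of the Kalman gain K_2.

step 1: x^-=[-3.6971, -2.7900]  P^-=[1.0433 0.1864; 0.1864 0.6400]  H_jac=[-0.7982 -0.6024]  S=[1.2662]  K=[-0.7464; -0.4220]  nu=[-7.0317]  x^+=[1.5511, 0.1772]  P^+=[0.3379 -0.2124; -0.2124 0.4145]
step 2: x^-=[1.6379, 0.1772]  P^-=[0.5093 -0.0063; -0.0063 0.6945]  H_jac=[0.9942 0.1075]  S=[0.7001]  K=[0.7223; 0.0978]  nu=[0.0925]  x^+=[1.7048, 0.1862]  P^+=[0.1441 -0.0557; -0.0557 0.6878]

K[1,0] = 0.0978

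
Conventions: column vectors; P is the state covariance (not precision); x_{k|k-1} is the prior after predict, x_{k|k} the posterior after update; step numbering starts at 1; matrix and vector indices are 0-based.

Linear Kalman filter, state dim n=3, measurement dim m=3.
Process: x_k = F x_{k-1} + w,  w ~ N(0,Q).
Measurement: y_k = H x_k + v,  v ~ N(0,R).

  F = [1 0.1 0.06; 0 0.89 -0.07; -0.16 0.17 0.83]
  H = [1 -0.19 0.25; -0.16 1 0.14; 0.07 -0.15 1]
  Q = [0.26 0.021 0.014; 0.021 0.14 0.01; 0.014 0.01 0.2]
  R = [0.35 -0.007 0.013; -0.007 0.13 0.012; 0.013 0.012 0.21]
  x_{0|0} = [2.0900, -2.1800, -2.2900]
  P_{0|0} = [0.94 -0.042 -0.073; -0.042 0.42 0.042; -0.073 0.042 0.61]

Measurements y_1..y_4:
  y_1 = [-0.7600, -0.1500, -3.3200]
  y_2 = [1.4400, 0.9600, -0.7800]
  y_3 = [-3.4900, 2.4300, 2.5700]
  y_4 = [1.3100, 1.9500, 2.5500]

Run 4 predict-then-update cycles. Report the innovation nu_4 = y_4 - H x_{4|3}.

innov = [2.5779, 0.3953, 1.3207]

step 1: x^-=[1.7346, -1.7799, -2.6057]  P^-=[1.1897 0.0255 -0.1613; 0.0255 0.4704 0.0738; -0.1613 0.0738 0.6900]  S=[1.5025 -0.2360 0.0971; -0.2360 0.6641 0.1236; 0.0971 0.1236 0.8711]  K=[0.7782 0.0286 -0.1848; 0.0988 0.7743 -0.1151; -0.0273 0.1464 0.7486]  nu=[-2.1814, 2.2722, -1.1027]  x^+=[0.3059, -0.1092, -3.0390]  P^+=[0.2893 0.0481 -0.0414; 0.0481 0.1064 -0.0010; -0.0414 -0.0010 0.1614]
step 2: x^-=[0.1126, 0.1155, -2.5899]  P^-=[0.5556 0.0755 -0.0491; 0.0755 0.2252 0.0087; -0.0491 0.0087 0.3297]  S=[0.8803 -0.0523 0.0765; -0.0523 0.3564 0.0411; 0.0765 0.0411 0.5365]  K=[0.6152 0.0486 -0.1315; 0.0852 0.6252 -0.0970; -0.0098 0.1054 0.5991]  nu=[1.9968, 1.2250, 1.8193]  x^+=[1.1613, 0.8751, -1.3903]  P^+=[0.2283 0.0410 -0.0289; 0.0410 0.0863 -0.0017; -0.0289 -0.0017 0.1287]
step 3: x^-=[1.1654, 0.8761, -1.1910]  P^-=[0.4943 0.0666 -0.0322; 0.0666 0.2092 0.0082; -0.0322 0.0082 0.3020]  S=[0.8286 -0.0481 0.0836; -0.0481 0.3402 0.0365; 0.0836 0.0365 0.5107]  K=[0.5857 0.0449 -0.1139; 0.0795 0.6082 -0.0927; -0.0020 0.1013 0.5775]  nu=[-4.1912, 1.9071, 3.8109]  x^+=[-1.6377, 1.3495, 1.2113]  P^+=[0.2168 0.0386 -0.0251; 0.0386 0.0837 -0.0013; -0.0251 -0.0013 0.1240]
step 4: x^-=[-1.4300, 1.1163, 1.4968]  P^-=[0.4828 0.0640 -0.0279; 0.0640 0.2071 0.0088; -0.0279 0.0088 0.2976]  S=[0.8198 -0.0481 0.0863; -0.0481 0.3385 0.0360; 0.0863 0.0360 0.5068]  K=[0.5796 0.0432 -0.1090; 0.0779 0.6059 -0.0915; 0.0003 0.1012 0.5736]  nu=[2.5779, 0.3953, 1.3207]  x^+=[-0.0628, 1.4358, 2.2952]  P^+=[0.2144 0.0379 -0.0242; 0.0379 0.0833 -0.0011; -0.0242 -0.0011 0.1232]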